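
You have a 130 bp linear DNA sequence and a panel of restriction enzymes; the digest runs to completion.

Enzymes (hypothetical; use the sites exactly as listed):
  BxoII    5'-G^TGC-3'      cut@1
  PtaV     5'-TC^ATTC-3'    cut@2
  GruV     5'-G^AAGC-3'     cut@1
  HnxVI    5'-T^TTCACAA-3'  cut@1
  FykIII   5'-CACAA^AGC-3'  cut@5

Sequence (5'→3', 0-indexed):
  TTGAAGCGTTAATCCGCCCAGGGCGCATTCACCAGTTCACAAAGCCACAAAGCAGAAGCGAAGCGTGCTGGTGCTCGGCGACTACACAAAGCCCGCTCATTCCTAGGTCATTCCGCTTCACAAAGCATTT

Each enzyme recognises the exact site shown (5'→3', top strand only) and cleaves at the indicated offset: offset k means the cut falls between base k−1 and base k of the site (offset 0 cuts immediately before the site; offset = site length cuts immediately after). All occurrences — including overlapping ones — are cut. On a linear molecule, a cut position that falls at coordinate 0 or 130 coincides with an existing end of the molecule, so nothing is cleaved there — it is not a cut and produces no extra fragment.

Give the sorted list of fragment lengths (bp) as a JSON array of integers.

[3,5,5,5,6,7,8,9,11,14,18,39]

Per-enzyme occurrences:
  BxoII (GTGC, off=1): starts [64, 70] → cuts [65, 71]
  PtaV (TCATTC, off=2): starts [96, 107] → cuts [98, 109]
  GruV (GAAGC, off=1): starts [2, 54, 59] → cuts [3, 55, 60]
  HnxVI (TTTCACAA, off=1): no sites
  FykIII (CACAAAGC, off=5): starts [37, 45, 84, 118] → cuts [42, 50, 89, 123]

Pooled cuts: [3, 42, 50, 55, 60, 65, 71, 89, 98, 109, 123]

Fragment lengths:
  [0,3): 3 bp
  [3,42): 39 bp
  [42,50): 8 bp
  [50,55): 5 bp
  [55,60): 5 bp
  [60,65): 5 bp
  [65,71): 6 bp
  [71,89): 18 bp
  [89,98): 9 bp
  [98,109): 11 bp
  [109,123): 14 bp
  [123,130): 7 bp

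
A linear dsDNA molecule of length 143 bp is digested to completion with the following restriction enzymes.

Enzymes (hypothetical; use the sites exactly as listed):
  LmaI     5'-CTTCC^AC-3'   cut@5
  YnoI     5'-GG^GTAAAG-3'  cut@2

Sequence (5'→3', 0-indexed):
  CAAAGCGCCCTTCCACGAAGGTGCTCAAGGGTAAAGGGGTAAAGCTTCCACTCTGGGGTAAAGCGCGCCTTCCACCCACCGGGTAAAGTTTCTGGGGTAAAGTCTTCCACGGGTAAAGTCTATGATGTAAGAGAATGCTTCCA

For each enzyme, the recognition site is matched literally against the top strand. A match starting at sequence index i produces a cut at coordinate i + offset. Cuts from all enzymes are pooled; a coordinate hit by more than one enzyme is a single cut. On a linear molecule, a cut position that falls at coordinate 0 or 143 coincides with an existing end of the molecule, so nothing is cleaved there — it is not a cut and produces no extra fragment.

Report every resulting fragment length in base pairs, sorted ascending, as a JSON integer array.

[4,8,8,9,11,12,14,14,16,16,31]

Per-enzyme occurrences:
  LmaI CTTCCAC/5: at [9, 44, 68, 103] ⇒ [14, 49, 73, 108]
  YnoI GGGTAAAG/2: at [28, 36, 55, 80, 94, 110] ⇒ [30, 38, 57, 82, 96, 112]

All cut coordinates (distinct, sorted): [14, 30, 38, 49, 57, 73, 82, 96, 108, 112]

Fragment lengths:
  [0,14): 14 bp
  [14,30): 16 bp
  [30,38): 8 bp
  [38,49): 11 bp
  [49,57): 8 bp
  [57,73): 16 bp
  [73,82): 9 bp
  [82,96): 14 bp
  [96,108): 12 bp
  [108,112): 4 bp
  [112,143): 31 bp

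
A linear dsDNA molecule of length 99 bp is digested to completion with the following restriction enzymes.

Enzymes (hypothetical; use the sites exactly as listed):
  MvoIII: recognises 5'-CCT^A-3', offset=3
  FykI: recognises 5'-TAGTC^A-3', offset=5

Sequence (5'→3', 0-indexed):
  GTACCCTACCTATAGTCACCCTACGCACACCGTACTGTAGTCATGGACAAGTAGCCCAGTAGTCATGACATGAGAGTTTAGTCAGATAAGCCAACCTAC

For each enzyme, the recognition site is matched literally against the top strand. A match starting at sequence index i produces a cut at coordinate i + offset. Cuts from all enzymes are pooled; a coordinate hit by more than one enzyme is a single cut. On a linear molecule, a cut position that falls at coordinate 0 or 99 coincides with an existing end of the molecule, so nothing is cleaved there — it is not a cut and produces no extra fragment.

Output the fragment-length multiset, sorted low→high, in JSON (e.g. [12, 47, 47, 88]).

Scan for sites:
  MvoIII (CCTA, off=3): starts [4, 8, 19, 94] → cuts [7, 11, 22, 97]
  FykI (TAGTCA, off=5): starts [12, 37, 59, 78] → cuts [17, 42, 64, 83]

Pooled cuts: [7, 11, 17, 22, 42, 64, 83, 97]

Fragment lengths:
  [0,7): 7 bp
  [7,11): 4 bp
  [11,17): 6 bp
  [17,22): 5 bp
  [22,42): 20 bp
  [42,64): 22 bp
  [64,83): 19 bp
  [83,97): 14 bp
  [97,99): 2 bp

[2,4,5,6,7,14,19,20,22]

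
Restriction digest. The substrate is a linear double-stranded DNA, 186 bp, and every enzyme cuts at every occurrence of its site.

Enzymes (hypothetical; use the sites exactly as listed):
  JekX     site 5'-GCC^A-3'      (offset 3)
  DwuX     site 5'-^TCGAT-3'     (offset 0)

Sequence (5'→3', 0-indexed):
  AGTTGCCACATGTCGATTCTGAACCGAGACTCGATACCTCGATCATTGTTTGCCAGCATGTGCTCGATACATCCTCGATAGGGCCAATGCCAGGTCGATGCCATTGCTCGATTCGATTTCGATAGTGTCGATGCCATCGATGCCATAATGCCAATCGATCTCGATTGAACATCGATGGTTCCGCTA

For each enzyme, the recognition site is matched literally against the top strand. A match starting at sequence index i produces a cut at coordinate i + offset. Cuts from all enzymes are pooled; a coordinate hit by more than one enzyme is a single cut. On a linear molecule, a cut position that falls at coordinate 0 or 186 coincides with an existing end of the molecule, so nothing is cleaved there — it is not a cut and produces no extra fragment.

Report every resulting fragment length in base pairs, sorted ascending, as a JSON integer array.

Site scan:
  JekX (GCCA, off=3): starts [4, 51, 82, 88, 99, 132, 141, 149] → cuts [7, 54, 85, 91, 102, 135, 144, 152]
  DwuX (TCGAT, off=0): starts [12, 30, 38, 63, 74, 94, 107, 112, 118, 127, 136, 154, 160, 171] → cuts [12, 30, 38, 63, 74, 94, 107, 112, 118, 127, 136, 154, 160, 171]

All cut coordinates (distinct, sorted): [7, 12, 30, 38, 54, 63, 74, 85, 91, 94, 102, 107, 112, 118, 127, 135, 136, 144, 152, 154, 160, 171]

Fragments:
  [0,7): 7 bp
  [7,12): 5 bp
  [12,30): 18 bp
  [30,38): 8 bp
  [38,54): 16 bp
  [54,63): 9 bp
  [63,74): 11 bp
  [74,85): 11 bp
  [85,91): 6 bp
  [91,94): 3 bp
  [94,102): 8 bp
  [102,107): 5 bp
  [107,112): 5 bp
  [112,118): 6 bp
  [118,127): 9 bp
  [127,135): 8 bp
  [135,136): 1 bp
  [136,144): 8 bp
  [144,152): 8 bp
  [152,154): 2 bp
  [154,160): 6 bp
  [160,171): 11 bp
  [171,186): 15 bp

[1,2,3,5,5,5,6,6,6,7,8,8,8,8,8,9,9,11,11,11,15,16,18]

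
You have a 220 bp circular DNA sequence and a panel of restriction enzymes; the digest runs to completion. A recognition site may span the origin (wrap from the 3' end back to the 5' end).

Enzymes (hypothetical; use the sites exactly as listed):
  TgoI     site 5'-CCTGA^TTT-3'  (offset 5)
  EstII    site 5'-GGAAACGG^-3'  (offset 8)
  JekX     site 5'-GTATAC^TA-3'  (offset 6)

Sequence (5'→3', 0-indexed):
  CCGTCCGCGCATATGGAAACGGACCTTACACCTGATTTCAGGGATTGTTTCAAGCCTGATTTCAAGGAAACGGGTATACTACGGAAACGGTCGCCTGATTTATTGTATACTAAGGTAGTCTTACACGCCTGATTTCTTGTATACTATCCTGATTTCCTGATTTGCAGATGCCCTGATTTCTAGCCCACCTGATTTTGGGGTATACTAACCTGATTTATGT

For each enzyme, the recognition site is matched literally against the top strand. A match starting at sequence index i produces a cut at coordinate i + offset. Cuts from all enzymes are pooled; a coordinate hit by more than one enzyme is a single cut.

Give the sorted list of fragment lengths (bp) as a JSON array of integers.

[6,8,8,8,8,11,12,12,13,13,14,16,16,22,24,29]

Site scan:
  TgoI CCTGATTT/5: at [30, 54, 93, 127, 147, 155, 171, 187, 208] ⇒ [35, 59, 98, 132, 152, 160, 176, 192, 213]
  EstII GGAAACGG/8: at [14, 65, 82] ⇒ [22, 73, 90]
  JekX GTATACTA/6: at [73, 104, 138, 199] ⇒ [79, 110, 144, 205]

Pooled cuts: [22, 35, 59, 73, 79, 90, 98, 110, 132, 144, 152, 160, 176, 192, 205, 213]

Fragments:
  22→35: 13 bp
  35→59: 24 bp
  59→73: 14 bp
  73→79: 6 bp
  79→90: 11 bp
  90→98: 8 bp
  98→110: 12 bp
  110→132: 22 bp
  132→144: 12 bp
  144→152: 8 bp
  152→160: 8 bp
  160→176: 16 bp
  176→192: 16 bp
  192→205: 13 bp
  205→213: 8 bp
  213→22 (wrap): 220-213+22 = 29 bp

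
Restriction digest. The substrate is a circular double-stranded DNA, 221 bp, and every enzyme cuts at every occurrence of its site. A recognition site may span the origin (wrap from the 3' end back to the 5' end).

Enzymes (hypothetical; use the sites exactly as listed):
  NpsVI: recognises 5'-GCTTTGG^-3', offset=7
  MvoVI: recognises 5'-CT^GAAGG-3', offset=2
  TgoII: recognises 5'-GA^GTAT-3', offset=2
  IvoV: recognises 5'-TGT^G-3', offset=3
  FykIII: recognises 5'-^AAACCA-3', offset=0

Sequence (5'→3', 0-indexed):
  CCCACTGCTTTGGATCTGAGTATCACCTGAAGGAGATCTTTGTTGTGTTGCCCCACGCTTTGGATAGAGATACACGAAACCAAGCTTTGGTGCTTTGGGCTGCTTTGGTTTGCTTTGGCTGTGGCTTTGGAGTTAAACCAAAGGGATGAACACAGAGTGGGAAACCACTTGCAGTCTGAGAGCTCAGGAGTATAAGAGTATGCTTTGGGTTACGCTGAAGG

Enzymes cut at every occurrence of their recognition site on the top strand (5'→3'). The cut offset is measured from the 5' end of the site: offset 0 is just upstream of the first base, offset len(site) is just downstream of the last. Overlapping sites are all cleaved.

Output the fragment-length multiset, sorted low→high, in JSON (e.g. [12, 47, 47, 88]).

Per-enzyme occurrences:
  NpsVI GCTTTGG/7: at [6, 56, 83, 91, 101, 111, 123, 201] ⇒ [13, 63, 90, 98, 108, 118, 130, 208]
  MvoVI CTGAAGG/2: at [26, 214] ⇒ [28, 216]
  TgoII GAGTAT/2: at [17, 187, 195] ⇒ [19, 189, 197]
  IvoV TGTG/3: at [43, 119] ⇒ [46, 122]
  FykIII AAACCA/0: at [76, 134, 161] ⇒ [76, 134, 161]

Pooled cuts: [13, 19, 28, 46, 63, 76, 90, 98, 108, 118, 122, 130, 134, 161, 189, 197, 208, 216]

Fragment lengths:
  13→19: 6 bp
  19→28: 9 bp
  28→46: 18 bp
  46→63: 17 bp
  63→76: 13 bp
  76→90: 14 bp
  90→98: 8 bp
  98→108: 10 bp
  108→118: 10 bp
  118→122: 4 bp
  122→130: 8 bp
  130→134: 4 bp
  134→161: 27 bp
  161→189: 28 bp
  189→197: 8 bp
  197→208: 11 bp
  208→216: 8 bp
  216→13 (wrap): 221-216+13 = 18 bp

[4,4,6,8,8,8,8,9,10,10,11,13,14,17,18,18,27,28]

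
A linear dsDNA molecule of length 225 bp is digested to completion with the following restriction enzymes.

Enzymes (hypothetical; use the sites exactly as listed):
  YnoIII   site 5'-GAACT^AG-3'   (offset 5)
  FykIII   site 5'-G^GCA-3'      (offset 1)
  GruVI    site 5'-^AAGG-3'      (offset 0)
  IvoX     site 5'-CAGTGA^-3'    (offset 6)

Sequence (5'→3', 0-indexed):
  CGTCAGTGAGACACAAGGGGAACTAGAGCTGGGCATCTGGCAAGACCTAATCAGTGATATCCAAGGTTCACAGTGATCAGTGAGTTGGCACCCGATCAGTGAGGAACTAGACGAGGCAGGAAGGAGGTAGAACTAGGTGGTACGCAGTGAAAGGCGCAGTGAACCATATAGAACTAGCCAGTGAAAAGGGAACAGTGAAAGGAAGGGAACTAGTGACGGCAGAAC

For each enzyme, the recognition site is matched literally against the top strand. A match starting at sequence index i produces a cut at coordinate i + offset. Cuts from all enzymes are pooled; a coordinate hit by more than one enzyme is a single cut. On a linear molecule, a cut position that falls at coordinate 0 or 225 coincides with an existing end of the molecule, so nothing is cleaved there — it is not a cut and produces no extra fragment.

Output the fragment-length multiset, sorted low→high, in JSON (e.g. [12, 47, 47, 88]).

[1,4,4,5,5,5,6,7,7,7,7,7,8,9,9,9,10,12,13,13,14,14,15,16,18]

Site scan:
  YnoIII (GAACTAG, off=5): starts [19, 103, 129, 170, 206] → cuts [24, 108, 134, 175, 211]
  FykIII (GGCA, off=1): starts [31, 38, 86, 114, 217] → cuts [32, 39, 87, 115, 218]
  GruVI (AAGG, off=0): starts [14, 62, 120, 150, 185, 198, 202] → cuts [14, 62, 120, 150, 185, 198, 202]
  IvoX (CAGTGA, off=6): starts [3, 51, 70, 77, 96, 144, 156, 178, 192] → cuts [9, 57, 76, 83, 102, 150, 162, 184, 198]

All cut coordinates (distinct, sorted): [9, 14, 24, 32, 39, 57, 62, 76, 83, 87, 102, 108, 115, 120, 134, 150, 162, 175, 184, 185, 198, 202, 211, 218]

Fragment lengths:
  [0,9): 9 bp
  [9,14): 5 bp
  [14,24): 10 bp
  [24,32): 8 bp
  [32,39): 7 bp
  [39,57): 18 bp
  [57,62): 5 bp
  [62,76): 14 bp
  [76,83): 7 bp
  [83,87): 4 bp
  [87,102): 15 bp
  [102,108): 6 bp
  [108,115): 7 bp
  [115,120): 5 bp
  [120,134): 14 bp
  [134,150): 16 bp
  [150,162): 12 bp
  [162,175): 13 bp
  [175,184): 9 bp
  [184,185): 1 bp
  [185,198): 13 bp
  [198,202): 4 bp
  [202,211): 9 bp
  [211,218): 7 bp
  [218,225): 7 bp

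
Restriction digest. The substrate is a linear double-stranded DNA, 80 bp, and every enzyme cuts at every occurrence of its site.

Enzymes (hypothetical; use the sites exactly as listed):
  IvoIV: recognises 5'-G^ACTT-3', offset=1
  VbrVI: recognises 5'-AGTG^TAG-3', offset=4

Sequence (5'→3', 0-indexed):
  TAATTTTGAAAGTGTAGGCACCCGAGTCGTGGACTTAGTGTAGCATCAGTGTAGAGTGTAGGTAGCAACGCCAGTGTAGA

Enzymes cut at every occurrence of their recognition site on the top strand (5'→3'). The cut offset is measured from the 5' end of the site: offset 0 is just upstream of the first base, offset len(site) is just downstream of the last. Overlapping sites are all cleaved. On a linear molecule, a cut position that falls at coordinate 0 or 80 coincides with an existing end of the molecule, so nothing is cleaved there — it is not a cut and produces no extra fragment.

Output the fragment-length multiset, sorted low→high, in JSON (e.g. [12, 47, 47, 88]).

[4,7,8,11,14,18,18]

Per-enzyme occurrences:
  IvoIV (GACTT, off=1): starts [31] → cuts [32]
  VbrVI (AGTGTAG, off=4): starts [10, 36, 47, 54, 72] → cuts [14, 40, 51, 58, 76]

Pooled cuts: [14, 32, 40, 51, 58, 76]

Fragment lengths:
  [0,14): 14 bp
  [14,32): 18 bp
  [32,40): 8 bp
  [40,51): 11 bp
  [51,58): 7 bp
  [58,76): 18 bp
  [76,80): 4 bp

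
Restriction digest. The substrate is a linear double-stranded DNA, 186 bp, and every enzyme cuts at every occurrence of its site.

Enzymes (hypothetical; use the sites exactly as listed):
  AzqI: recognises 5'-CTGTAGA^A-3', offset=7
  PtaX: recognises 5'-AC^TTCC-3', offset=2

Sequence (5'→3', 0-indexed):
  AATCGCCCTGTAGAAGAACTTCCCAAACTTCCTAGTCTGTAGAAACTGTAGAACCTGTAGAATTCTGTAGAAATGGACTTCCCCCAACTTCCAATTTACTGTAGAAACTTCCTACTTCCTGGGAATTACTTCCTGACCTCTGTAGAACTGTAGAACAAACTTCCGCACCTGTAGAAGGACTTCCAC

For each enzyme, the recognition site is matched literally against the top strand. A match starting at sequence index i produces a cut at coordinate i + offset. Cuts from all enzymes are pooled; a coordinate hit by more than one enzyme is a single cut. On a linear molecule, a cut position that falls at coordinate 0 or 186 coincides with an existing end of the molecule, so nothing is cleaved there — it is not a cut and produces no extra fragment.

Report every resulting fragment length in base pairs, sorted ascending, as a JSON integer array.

Per-enzyme occurrences:
  AzqI (CTGTAGAA, off=7): starts [7, 36, 45, 54, 64, 98, 139, 147, 168] → cuts [14, 43, 52, 61, 71, 105, 146, 154, 175]
  PtaX (ACTTCC, off=2): starts [17, 26, 76, 86, 106, 113, 127, 158, 178] → cuts [19, 28, 78, 88, 108, 115, 129, 160, 180]

Pooled cuts: [14, 19, 28, 43, 52, 61, 71, 78, 88, 105, 108, 115, 129, 146, 154, 160, 175, 180]

Fragments:
  [0,14): 14 bp
  [14,19): 5 bp
  [19,28): 9 bp
  [28,43): 15 bp
  [43,52): 9 bp
  [52,61): 9 bp
  [61,71): 10 bp
  [71,78): 7 bp
  [78,88): 10 bp
  [88,105): 17 bp
  [105,108): 3 bp
  [108,115): 7 bp
  [115,129): 14 bp
  [129,146): 17 bp
  [146,154): 8 bp
  [154,160): 6 bp
  [160,175): 15 bp
  [175,180): 5 bp
  [180,186): 6 bp

[3,5,5,6,6,7,7,8,9,9,9,10,10,14,14,15,15,17,17]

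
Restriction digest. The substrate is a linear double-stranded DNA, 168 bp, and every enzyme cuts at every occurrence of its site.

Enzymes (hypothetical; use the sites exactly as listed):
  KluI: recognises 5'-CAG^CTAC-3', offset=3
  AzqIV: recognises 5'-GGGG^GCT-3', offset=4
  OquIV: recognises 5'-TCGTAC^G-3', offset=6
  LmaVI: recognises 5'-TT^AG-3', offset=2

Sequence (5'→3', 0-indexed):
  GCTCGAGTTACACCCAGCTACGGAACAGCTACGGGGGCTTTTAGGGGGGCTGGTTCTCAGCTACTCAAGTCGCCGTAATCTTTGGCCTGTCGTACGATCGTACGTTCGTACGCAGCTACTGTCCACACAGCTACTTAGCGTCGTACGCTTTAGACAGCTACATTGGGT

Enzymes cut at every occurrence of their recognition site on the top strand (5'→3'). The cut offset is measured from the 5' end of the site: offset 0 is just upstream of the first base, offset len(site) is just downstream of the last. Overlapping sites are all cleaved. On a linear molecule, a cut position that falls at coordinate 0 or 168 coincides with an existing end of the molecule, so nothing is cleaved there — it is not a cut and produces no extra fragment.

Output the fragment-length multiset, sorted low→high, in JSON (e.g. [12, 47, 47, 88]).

Per-enzyme occurrences:
  KluI CAGCTAC/3: at [14, 25, 57, 112, 127, 154] ⇒ [17, 28, 60, 115, 130, 157]
  AzqIV GGGGGCT/4: at [32, 44] ⇒ [36, 48]
  OquIV TCGTACG/6: at [89, 97, 105, 140] ⇒ [95, 103, 111, 146]
  LmaVI TTAG/2: at [40, 134, 149] ⇒ [42, 136, 151]

Pooled cuts: [17, 28, 36, 42, 48, 60, 95, 103, 111, 115, 130, 136, 146, 151, 157]

Fragment lengths:
  [0,17): 17 bp
  [17,28): 11 bp
  [28,36): 8 bp
  [36,42): 6 bp
  [42,48): 6 bp
  [48,60): 12 bp
  [60,95): 35 bp
  [95,103): 8 bp
  [103,111): 8 bp
  [111,115): 4 bp
  [115,130): 15 bp
  [130,136): 6 bp
  [136,146): 10 bp
  [146,151): 5 bp
  [151,157): 6 bp
  [157,168): 11 bp

[4,5,6,6,6,6,8,8,8,10,11,11,12,15,17,35]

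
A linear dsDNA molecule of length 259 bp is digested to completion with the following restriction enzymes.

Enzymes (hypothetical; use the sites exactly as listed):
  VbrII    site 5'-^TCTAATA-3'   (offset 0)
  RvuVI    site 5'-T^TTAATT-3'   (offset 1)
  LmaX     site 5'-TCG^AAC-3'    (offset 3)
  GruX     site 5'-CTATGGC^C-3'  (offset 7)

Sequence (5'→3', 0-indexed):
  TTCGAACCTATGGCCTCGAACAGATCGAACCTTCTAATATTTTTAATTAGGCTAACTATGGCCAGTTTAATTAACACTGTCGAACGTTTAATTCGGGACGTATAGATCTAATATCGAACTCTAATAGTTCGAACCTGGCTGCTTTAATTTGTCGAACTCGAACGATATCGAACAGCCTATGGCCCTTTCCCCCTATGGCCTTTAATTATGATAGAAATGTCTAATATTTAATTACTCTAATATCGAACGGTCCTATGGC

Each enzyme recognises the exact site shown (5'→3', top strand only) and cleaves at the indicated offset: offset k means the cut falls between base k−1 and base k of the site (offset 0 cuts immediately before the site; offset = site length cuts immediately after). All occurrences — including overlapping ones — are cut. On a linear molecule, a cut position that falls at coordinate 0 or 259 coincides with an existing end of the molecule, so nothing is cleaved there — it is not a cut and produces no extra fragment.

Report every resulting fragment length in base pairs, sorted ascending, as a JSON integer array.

Scan for sites:
  VbrII TCTAATA/0: at [32, 106, 119, 219, 235] ⇒ [32, 106, 119, 219, 235]
  RvuVI TTTAATT/1: at [41, 65, 86, 142, 200, 226] ⇒ [42, 66, 87, 143, 201, 227]
  LmaX TCGAAC/3: at [1, 15, 24, 79, 113, 128, 151, 157, 167, 242] ⇒ [4, 18, 27, 82, 116, 131, 154, 160, 170, 245]
  GruX CTATGGCC/7: at [7, 55, 176, 192] ⇒ [14, 62, 183, 199]

Pooled cuts: [4, 14, 18, 27, 32, 42, 62, 66, 82, 87, 106, 116, 119, 131, 143, 154, 160, 170, 183, 199, 201, 219, 227, 235, 245]

Fragments:
  [0,4): 4 bp
  [4,14): 10 bp
  [14,18): 4 bp
  [18,27): 9 bp
  [27,32): 5 bp
  [32,42): 10 bp
  [42,62): 20 bp
  [62,66): 4 bp
  [66,82): 16 bp
  [82,87): 5 bp
  [87,106): 19 bp
  [106,116): 10 bp
  [116,119): 3 bp
  [119,131): 12 bp
  [131,143): 12 bp
  [143,154): 11 bp
  [154,160): 6 bp
  [160,170): 10 bp
  [170,183): 13 bp
  [183,199): 16 bp
  [199,201): 2 bp
  [201,219): 18 bp
  [219,227): 8 bp
  [227,235): 8 bp
  [235,245): 10 bp
  [245,259): 14 bp

[2,3,4,4,4,5,5,6,8,8,9,10,10,10,10,10,11,12,12,13,14,16,16,18,19,20]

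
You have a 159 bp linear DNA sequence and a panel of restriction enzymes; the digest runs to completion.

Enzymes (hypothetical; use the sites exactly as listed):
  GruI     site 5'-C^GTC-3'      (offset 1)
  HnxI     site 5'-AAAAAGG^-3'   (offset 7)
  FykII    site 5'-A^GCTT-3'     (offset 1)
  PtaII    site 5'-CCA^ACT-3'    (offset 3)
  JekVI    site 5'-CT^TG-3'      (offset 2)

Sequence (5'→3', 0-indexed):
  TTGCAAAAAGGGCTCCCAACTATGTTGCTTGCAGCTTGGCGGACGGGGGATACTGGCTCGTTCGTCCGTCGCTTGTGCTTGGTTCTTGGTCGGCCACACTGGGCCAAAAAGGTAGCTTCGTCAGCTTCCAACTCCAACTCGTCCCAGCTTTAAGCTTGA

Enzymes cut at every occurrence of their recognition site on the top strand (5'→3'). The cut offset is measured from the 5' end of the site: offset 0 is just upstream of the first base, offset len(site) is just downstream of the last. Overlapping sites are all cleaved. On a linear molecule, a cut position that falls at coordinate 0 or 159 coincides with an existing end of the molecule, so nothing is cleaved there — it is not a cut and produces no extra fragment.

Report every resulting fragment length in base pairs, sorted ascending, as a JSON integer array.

Per-enzyme occurrences:
  GruI CGTC/1: at [62, 66, 118, 139] ⇒ [63, 67, 119, 140]
  HnxI AAAAAGG/7: at [4, 105] ⇒ [11, 112]
  FykII AGCTT/1: at [32, 113, 122, 145, 152] ⇒ [33, 114, 123, 146, 153]
  PtaII CCAACT/3: at [15, 127, 133] ⇒ [18, 130, 136]
  JekVI CTTG/2: at [27, 34, 71, 77, 84, 154] ⇒ [29, 36, 73, 79, 86, 156]

All cut coordinates (distinct, sorted): [11, 18, 29, 33, 36, 63, 67, 73, 79, 86, 112, 114, 119, 123, 130, 136, 140, 146, 153, 156]

Fragment lengths:
  [0,11): 11 bp
  [11,18): 7 bp
  [18,29): 11 bp
  [29,33): 4 bp
  [33,36): 3 bp
  [36,63): 27 bp
  [63,67): 4 bp
  [67,73): 6 bp
  [73,79): 6 bp
  [79,86): 7 bp
  [86,112): 26 bp
  [112,114): 2 bp
  [114,119): 5 bp
  [119,123): 4 bp
  [123,130): 7 bp
  [130,136): 6 bp
  [136,140): 4 bp
  [140,146): 6 bp
  [146,153): 7 bp
  [153,156): 3 bp
  [156,159): 3 bp

[2,3,3,3,4,4,4,4,5,6,6,6,6,7,7,7,7,11,11,26,27]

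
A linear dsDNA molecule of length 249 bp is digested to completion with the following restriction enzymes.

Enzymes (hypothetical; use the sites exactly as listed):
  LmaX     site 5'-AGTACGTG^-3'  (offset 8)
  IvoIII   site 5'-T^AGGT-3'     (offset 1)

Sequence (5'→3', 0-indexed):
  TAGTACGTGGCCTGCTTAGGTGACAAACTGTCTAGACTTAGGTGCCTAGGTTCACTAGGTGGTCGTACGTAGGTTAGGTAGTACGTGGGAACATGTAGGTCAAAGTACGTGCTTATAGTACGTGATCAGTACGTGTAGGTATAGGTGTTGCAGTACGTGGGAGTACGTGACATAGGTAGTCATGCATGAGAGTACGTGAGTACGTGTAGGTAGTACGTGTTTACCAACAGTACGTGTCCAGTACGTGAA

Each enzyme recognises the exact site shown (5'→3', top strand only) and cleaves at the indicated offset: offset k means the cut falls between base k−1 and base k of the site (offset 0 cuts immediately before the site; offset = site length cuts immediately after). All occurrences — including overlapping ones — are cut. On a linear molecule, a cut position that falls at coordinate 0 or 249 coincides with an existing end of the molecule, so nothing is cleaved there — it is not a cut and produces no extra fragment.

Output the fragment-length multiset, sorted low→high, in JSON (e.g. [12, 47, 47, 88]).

Site scan:
  LmaX (AGTACGTG, off=8): starts [1, 79, 103, 116, 127, 151, 161, 190, 198, 211, 228, 239] → cuts [9, 87, 111, 124, 135, 159, 169, 198, 206, 219, 236, 247]
  IvoIII (TAGGT, off=1): starts [16, 38, 46, 55, 69, 74, 95, 135, 141, 172, 206] → cuts [17, 39, 47, 56, 70, 75, 96, 136, 142, 173, 207]

Pooled cuts: [9, 17, 39, 47, 56, 70, 75, 87, 96, 111, 124, 135, 136, 142, 159, 169, 173, 198, 206, 207, 219, 236, 247]

Fragments:
  [0,9): 9 bp
  [9,17): 8 bp
  [17,39): 22 bp
  [39,47): 8 bp
  [47,56): 9 bp
  [56,70): 14 bp
  [70,75): 5 bp
  [75,87): 12 bp
  [87,96): 9 bp
  [96,111): 15 bp
  [111,124): 13 bp
  [124,135): 11 bp
  [135,136): 1 bp
  [136,142): 6 bp
  [142,159): 17 bp
  [159,169): 10 bp
  [169,173): 4 bp
  [173,198): 25 bp
  [198,206): 8 bp
  [206,207): 1 bp
  [207,219): 12 bp
  [219,236): 17 bp
  [236,247): 11 bp
  [247,249): 2 bp

[1,1,2,4,5,6,8,8,8,9,9,9,10,11,11,12,12,13,14,15,17,17,22,25]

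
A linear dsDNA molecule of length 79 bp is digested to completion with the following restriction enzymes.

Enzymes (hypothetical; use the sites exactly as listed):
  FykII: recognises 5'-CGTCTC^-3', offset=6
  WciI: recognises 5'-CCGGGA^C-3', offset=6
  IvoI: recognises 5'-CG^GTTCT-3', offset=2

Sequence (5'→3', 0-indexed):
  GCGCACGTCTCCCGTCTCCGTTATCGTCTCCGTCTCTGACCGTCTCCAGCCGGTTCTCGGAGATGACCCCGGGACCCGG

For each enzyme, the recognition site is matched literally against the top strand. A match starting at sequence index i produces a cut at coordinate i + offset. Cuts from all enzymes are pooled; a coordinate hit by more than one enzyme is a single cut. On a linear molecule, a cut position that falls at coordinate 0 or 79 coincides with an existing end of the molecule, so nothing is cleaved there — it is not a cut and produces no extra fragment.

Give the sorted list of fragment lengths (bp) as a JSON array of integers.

Per-enzyme occurrences:
  FykII (CGTCTC, off=6): starts [5, 12, 24, 30, 40] → cuts [11, 18, 30, 36, 46]
  WciI (CCGGGAC, off=6): starts [68] → cuts [74]
  IvoI (CGGTTCT, off=2): starts [50] → cuts [52]

All cut coordinates (distinct, sorted): [11, 18, 30, 36, 46, 52, 74]

Fragment lengths:
  [0,11): 11 bp
  [11,18): 7 bp
  [18,30): 12 bp
  [30,36): 6 bp
  [36,46): 10 bp
  [46,52): 6 bp
  [52,74): 22 bp
  [74,79): 5 bp

[5,6,6,7,10,11,12,22]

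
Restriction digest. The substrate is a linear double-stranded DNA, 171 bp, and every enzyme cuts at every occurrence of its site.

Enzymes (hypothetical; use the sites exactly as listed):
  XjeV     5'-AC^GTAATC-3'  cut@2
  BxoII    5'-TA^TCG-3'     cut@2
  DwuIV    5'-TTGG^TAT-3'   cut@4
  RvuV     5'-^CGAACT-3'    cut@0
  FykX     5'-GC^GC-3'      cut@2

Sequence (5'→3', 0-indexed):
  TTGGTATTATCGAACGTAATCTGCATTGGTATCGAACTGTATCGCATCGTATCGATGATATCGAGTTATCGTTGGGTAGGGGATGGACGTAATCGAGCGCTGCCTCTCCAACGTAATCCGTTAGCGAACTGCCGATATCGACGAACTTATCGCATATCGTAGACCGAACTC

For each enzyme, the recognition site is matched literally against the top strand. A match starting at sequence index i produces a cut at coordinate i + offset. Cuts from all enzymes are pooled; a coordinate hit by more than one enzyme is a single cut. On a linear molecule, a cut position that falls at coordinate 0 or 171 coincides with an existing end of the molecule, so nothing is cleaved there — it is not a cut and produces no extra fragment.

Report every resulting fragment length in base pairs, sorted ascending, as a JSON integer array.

[1,2,4,4,5,6,7,7,8,8,8,9,9,10,10,12,13,14,14,20]

Site scan:
  XjeV ACGTAATC/2: at [13, 86, 110] ⇒ [15, 88, 112]
  BxoII TATCG/2: at [7, 29, 39, 49, 58, 66, 135, 147, 154] ⇒ [9, 31, 41, 51, 60, 68, 137, 149, 156]
  DwuIV TTGGTAT/4: at [0, 25] ⇒ [4, 29]
  RvuV CGAACT/0: at [32, 124, 141, 164] ⇒ [32, 124, 141, 164]
  FykX GCGC/2: at [96] ⇒ [98]

All cut coordinates (distinct, sorted): [4, 9, 15, 29, 31, 32, 41, 51, 60, 68, 88, 98, 112, 124, 137, 141, 149, 156, 164]

Fragments:
  [0,4): 4 bp
  [4,9): 5 bp
  [9,15): 6 bp
  [15,29): 14 bp
  [29,31): 2 bp
  [31,32): 1 bp
  [32,41): 9 bp
  [41,51): 10 bp
  [51,60): 9 bp
  [60,68): 8 bp
  [68,88): 20 bp
  [88,98): 10 bp
  [98,112): 14 bp
  [112,124): 12 bp
  [124,137): 13 bp
  [137,141): 4 bp
  [141,149): 8 bp
  [149,156): 7 bp
  [156,164): 8 bp
  [164,171): 7 bp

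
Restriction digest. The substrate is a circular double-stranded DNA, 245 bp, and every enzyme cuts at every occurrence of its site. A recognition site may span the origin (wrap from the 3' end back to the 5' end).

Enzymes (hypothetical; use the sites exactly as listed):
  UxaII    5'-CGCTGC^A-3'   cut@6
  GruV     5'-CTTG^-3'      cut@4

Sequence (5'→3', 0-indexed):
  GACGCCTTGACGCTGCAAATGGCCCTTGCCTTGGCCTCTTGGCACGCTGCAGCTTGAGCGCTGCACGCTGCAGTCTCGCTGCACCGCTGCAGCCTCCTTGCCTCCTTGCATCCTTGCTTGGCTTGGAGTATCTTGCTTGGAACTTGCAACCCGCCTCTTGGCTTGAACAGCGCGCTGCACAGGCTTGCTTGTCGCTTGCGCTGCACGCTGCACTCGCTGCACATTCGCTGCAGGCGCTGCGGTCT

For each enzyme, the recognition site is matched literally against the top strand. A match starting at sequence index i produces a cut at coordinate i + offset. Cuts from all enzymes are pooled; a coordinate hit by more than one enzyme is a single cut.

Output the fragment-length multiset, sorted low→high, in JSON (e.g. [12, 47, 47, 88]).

Per-enzyme occurrences:
  UxaII (CGCTGCA, off=6): starts [10, 44, 58, 65, 76, 84, 172, 198, 205, 214, 225] → cuts [16, 50, 64, 71, 82, 90, 178, 204, 211, 220, 231]
  GruV (CTTG, off=4): starts [5, 24, 29, 37, 52, 96, 104, 112, 116, 121, 131, 135, 142, 156, 161, 183, 187, 194] → cuts [9, 28, 33, 41, 56, 100, 108, 116, 120, 125, 135, 139, 146, 160, 165, 187, 191, 198]

All cut coordinates (distinct, sorted): [9, 16, 28, 33, 41, 50, 56, 64, 71, 82, 90, 100, 108, 116, 120, 125, 135, 139, 146, 160, 165, 178, 187, 191, 198, 204, 211, 220, 231]

Fragments:
  9→16: 7 bp
  16→28: 12 bp
  28→33: 5 bp
  33→41: 8 bp
  41→50: 9 bp
  50→56: 6 bp
  56→64: 8 bp
  64→71: 7 bp
  71→82: 11 bp
  82→90: 8 bp
  90→100: 10 bp
  100→108: 8 bp
  108→116: 8 bp
  116→120: 4 bp
  120→125: 5 bp
  125→135: 10 bp
  135→139: 4 bp
  139→146: 7 bp
  146→160: 14 bp
  160→165: 5 bp
  165→178: 13 bp
  178→187: 9 bp
  187→191: 4 bp
  191→198: 7 bp
  198→204: 6 bp
  204→211: 7 bp
  211→220: 9 bp
  220→231: 11 bp
  231→9 (wrap): 245-231+9 = 23 bp

[4,4,4,5,5,5,6,6,7,7,7,7,7,8,8,8,8,8,9,9,9,10,10,11,11,12,13,14,23]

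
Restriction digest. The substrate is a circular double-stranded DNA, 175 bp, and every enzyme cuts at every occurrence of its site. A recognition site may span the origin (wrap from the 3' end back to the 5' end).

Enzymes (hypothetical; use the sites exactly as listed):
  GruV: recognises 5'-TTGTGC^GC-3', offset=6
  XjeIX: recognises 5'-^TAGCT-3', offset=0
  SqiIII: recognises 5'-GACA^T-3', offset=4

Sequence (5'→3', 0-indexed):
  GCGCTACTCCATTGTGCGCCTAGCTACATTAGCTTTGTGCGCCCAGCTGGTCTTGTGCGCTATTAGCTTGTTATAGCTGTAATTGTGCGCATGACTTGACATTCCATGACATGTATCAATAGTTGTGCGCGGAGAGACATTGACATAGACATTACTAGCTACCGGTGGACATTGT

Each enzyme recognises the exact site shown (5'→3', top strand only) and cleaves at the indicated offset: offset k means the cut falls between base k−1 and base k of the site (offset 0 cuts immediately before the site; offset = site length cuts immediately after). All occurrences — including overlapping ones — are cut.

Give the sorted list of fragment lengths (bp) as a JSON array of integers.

Scan for sites:
  GruV TTGTGCGC/6: at [11, 34, 52, 82, 122, 171] ⇒ [2, 17, 40, 58, 88, 128]
  XjeIX TAGCT/0: at [20, 29, 63, 73, 155] ⇒ [20, 29, 63, 73, 155]
  SqiIII GACAT/4: at [97, 107, 135, 141, 147, 167] ⇒ [101, 111, 139, 145, 151, 171]

Pooled cuts: [2, 17, 20, 29, 40, 58, 63, 73, 88, 101, 111, 128, 139, 145, 151, 155, 171]

Fragments:
  2→17: 15 bp
  17→20: 3 bp
  20→29: 9 bp
  29→40: 11 bp
  40→58: 18 bp
  58→63: 5 bp
  63→73: 10 bp
  73→88: 15 bp
  88→101: 13 bp
  101→111: 10 bp
  111→128: 17 bp
  128→139: 11 bp
  139→145: 6 bp
  145→151: 6 bp
  151→155: 4 bp
  155→171: 16 bp
  171→2 (wrap): 175-171+2 = 6 bp

[3,4,5,6,6,6,9,10,10,11,11,13,15,15,16,17,18]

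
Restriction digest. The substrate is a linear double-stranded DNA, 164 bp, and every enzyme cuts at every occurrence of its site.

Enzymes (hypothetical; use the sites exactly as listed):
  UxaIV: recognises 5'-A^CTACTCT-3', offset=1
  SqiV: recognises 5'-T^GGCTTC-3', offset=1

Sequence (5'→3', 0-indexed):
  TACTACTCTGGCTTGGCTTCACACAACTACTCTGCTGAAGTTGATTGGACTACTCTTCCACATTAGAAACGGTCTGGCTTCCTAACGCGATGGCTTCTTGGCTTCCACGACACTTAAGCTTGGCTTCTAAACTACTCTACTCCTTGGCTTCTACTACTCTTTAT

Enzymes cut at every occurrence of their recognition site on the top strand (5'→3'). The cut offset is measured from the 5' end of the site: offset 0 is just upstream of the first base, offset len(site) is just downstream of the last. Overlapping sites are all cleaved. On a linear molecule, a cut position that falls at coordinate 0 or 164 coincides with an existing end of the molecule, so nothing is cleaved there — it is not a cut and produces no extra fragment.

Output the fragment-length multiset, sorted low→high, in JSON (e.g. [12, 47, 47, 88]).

Scan for sites:
  UxaIV ACTACTCT/1: at [1, 25, 48, 130, 152] ⇒ [2, 26, 49, 131, 153]
  SqiV TGGCTTC/1: at [13, 74, 90, 98, 120, 144] ⇒ [14, 75, 91, 99, 121, 145]

Pooled cuts: [2, 14, 26, 49, 75, 91, 99, 121, 131, 145, 153]

Fragments:
  [0,2): 2 bp
  [2,14): 12 bp
  [14,26): 12 bp
  [26,49): 23 bp
  [49,75): 26 bp
  [75,91): 16 bp
  [91,99): 8 bp
  [99,121): 22 bp
  [121,131): 10 bp
  [131,145): 14 bp
  [145,153): 8 bp
  [153,164): 11 bp

[2,8,8,10,11,12,12,14,16,22,23,26]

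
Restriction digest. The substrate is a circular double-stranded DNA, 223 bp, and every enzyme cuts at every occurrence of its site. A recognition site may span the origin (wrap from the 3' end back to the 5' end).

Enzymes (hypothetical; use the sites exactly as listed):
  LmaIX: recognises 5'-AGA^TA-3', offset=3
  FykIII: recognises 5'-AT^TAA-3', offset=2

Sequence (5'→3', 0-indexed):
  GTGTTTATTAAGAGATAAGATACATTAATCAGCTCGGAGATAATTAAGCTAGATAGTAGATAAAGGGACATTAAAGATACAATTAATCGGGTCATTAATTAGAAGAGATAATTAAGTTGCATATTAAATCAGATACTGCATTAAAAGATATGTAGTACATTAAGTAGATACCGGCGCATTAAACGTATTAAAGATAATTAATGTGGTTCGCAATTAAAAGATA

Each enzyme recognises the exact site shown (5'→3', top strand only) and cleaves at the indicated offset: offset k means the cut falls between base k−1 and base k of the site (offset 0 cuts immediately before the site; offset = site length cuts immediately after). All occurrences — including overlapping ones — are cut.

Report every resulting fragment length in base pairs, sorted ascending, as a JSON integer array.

[4,4,4,5,5,6,6,6,7,7,7,7,8,8,9,9,9,10,11,11,12,12,12,13,15,16]

Site scan:
  LmaIX AGATA/3: at [12, 17, 37, 50, 57, 74, 105, 130, 145, 165, 191, 218] ⇒ [15, 20, 40, 53, 60, 77, 108, 133, 148, 168, 194, 221]
  FykIII ATTAA/2: at [6, 23, 42, 69, 81, 93, 110, 122, 139, 158, 177, 186, 196, 212] ⇒ [8, 25, 44, 71, 83, 95, 112, 124, 141, 160, 179, 188, 198, 214]

All cut coordinates (distinct, sorted): [8, 15, 20, 25, 40, 44, 53, 60, 71, 77, 83, 95, 108, 112, 124, 133, 141, 148, 160, 168, 179, 188, 194, 198, 214, 221]

Fragments:
  8→15: 7 bp
  15→20: 5 bp
  20→25: 5 bp
  25→40: 15 bp
  40→44: 4 bp
  44→53: 9 bp
  53→60: 7 bp
  60→71: 11 bp
  71→77: 6 bp
  77→83: 6 bp
  83→95: 12 bp
  95→108: 13 bp
  108→112: 4 bp
  112→124: 12 bp
  124→133: 9 bp
  133→141: 8 bp
  141→148: 7 bp
  148→160: 12 bp
  160→168: 8 bp
  168→179: 11 bp
  179→188: 9 bp
  188→194: 6 bp
  194→198: 4 bp
  198→214: 16 bp
  214→221: 7 bp
  221→8 (wrap): 223-221+8 = 10 bp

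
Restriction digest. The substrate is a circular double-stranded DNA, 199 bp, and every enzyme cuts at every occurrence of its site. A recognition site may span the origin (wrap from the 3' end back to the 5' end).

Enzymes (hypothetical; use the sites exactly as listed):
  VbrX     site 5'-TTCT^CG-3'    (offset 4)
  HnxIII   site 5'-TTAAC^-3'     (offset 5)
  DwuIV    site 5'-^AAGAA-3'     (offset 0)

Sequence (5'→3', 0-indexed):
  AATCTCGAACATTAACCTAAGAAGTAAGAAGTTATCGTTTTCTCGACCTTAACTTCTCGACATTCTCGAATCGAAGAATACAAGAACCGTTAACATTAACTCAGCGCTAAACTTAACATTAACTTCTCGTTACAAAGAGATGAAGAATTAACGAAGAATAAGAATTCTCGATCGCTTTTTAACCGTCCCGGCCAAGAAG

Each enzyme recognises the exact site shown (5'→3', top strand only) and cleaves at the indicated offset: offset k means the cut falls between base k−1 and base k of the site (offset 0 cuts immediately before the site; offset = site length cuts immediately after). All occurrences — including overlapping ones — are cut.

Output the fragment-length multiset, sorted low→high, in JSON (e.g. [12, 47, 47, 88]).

[1,2,3,4,4,6,6,6,7,7,8,9,9,10,10,10,13,15,15,17,18,19]

Per-enzyme occurrences:
  VbrX TTCTCG/4: at [39, 53, 62, 123, 164] ⇒ [43, 57, 66, 127, 168]
  HnxIII TTAAC/5: at [11, 48, 89, 95, 112, 118, 147, 178] ⇒ [16, 53, 94, 100, 117, 123, 152, 183]
  DwuIV AAGAA/0: at [18, 25, 73, 81, 142, 153, 159, 193, 196] ⇒ [18, 25, 73, 81, 142, 153, 159, 193, 196]

Pooled cuts: [16, 18, 25, 43, 53, 57, 66, 73, 81, 94, 100, 117, 123, 127, 142, 152, 153, 159, 168, 183, 193, 196]

Fragments:
  16→18: 2 bp
  18→25: 7 bp
  25→43: 18 bp
  43→53: 10 bp
  53→57: 4 bp
  57→66: 9 bp
  66→73: 7 bp
  73→81: 8 bp
  81→94: 13 bp
  94→100: 6 bp
  100→117: 17 bp
  117→123: 6 bp
  123→127: 4 bp
  127→142: 15 bp
  142→152: 10 bp
  152→153: 1 bp
  153→159: 6 bp
  159→168: 9 bp
  168→183: 15 bp
  183→193: 10 bp
  193→196: 3 bp
  196→16 (wrap): 199-196+16 = 19 bp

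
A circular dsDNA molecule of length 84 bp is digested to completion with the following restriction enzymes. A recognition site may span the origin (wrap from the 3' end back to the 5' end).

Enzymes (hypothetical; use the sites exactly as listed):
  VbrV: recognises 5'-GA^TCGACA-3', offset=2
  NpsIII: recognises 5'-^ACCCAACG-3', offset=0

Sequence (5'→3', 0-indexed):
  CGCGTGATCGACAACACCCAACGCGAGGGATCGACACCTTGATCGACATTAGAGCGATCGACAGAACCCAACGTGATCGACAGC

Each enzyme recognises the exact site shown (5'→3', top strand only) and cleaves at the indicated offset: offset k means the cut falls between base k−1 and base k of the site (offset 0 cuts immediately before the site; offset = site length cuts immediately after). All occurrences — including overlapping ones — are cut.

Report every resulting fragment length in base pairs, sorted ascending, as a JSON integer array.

[8,8,11,12,15,15,15]

Scan for sites:
  VbrV (GATCGACA, off=2): starts [5, 28, 40, 55, 74] → cuts [7, 30, 42, 57, 76]
  NpsIII (ACCCAACG, off=0): starts [15, 65] → cuts [15, 65]

Pooled cuts: [7, 15, 30, 42, 57, 65, 76]

Fragments:
  7→15: 8 bp
  15→30: 15 bp
  30→42: 12 bp
  42→57: 15 bp
  57→65: 8 bp
  65→76: 11 bp
  76→7 (wrap): 84-76+7 = 15 bp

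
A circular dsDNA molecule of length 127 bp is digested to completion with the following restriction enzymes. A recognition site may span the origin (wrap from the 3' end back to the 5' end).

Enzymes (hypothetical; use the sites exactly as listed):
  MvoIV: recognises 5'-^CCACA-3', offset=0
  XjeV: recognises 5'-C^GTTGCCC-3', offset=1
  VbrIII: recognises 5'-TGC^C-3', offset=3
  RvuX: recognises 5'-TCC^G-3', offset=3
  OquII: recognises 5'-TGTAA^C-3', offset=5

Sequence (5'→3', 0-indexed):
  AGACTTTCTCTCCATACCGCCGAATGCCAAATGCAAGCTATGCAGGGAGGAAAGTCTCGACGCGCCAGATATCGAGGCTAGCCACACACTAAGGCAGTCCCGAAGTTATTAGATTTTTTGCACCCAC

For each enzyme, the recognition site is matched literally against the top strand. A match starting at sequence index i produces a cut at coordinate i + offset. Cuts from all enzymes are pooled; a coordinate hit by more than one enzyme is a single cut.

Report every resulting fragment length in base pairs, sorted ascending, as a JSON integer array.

Per-enzyme occurrences:
  MvoIV (CCACA, off=0): starts [81, 123] → cuts [81, 123]
  XjeV (CGTTGCCC, off=1): no sites
  VbrIII (TGCC, off=3): starts [24] → cuts [27]
  RvuX (TCCG, off=3): no sites
  OquII (TGTAAC, off=5): no sites

Pooled cuts: [27, 81, 123]

Fragments:
  27→81: 54 bp
  81→123: 42 bp
  123→27 (wrap): 127-123+27 = 31 bp

[31,42,54]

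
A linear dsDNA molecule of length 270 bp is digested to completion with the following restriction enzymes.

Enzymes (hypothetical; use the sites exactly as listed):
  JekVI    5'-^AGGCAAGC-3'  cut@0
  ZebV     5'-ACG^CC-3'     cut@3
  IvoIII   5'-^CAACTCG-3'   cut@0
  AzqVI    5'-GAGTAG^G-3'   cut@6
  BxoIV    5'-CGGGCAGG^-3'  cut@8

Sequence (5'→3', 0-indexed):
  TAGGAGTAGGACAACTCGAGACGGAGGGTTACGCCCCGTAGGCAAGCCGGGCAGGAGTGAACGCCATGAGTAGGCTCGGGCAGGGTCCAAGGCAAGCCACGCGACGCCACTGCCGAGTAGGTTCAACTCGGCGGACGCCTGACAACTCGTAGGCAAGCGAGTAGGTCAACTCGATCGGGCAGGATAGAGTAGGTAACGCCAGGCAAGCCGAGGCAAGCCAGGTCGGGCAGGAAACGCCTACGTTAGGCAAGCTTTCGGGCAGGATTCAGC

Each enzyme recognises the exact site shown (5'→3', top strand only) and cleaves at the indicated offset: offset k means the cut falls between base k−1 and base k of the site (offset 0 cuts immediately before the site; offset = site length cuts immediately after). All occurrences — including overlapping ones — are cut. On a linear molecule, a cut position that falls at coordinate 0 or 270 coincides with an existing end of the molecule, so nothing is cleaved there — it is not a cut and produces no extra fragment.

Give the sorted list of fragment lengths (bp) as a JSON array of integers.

Scan for sites:
  JekVI AGGCAAGC/0: at [39, 89, 150, 200, 210, 244] ⇒ [39, 89, 150, 200, 210, 244]
  ZebV ACGCC/3: at [30, 60, 103, 134, 195, 233] ⇒ [33, 63, 106, 137, 198, 236]
  IvoIII CAACTCG/0: at [11, 123, 142, 166] ⇒ [11, 123, 142, 166]
  AzqVI GAGTAGG/6: at [3, 67, 114, 158, 186] ⇒ [9, 73, 120, 164, 192]
  BxoIV CGGGCAGG/8: at [47, 76, 175, 223, 255] ⇒ [55, 84, 183, 231, 263]

Pooled cuts: [9, 11, 33, 39, 55, 63, 73, 84, 89, 106, 120, 123, 137, 142, 150, 164, 166, 183, 192, 198, 200, 210, 231, 236, 244, 263]

Fragment lengths:
  [0,9): 9 bp
  [9,11): 2 bp
  [11,33): 22 bp
  [33,39): 6 bp
  [39,55): 16 bp
  [55,63): 8 bp
  [63,73): 10 bp
  [73,84): 11 bp
  [84,89): 5 bp
  [89,106): 17 bp
  [106,120): 14 bp
  [120,123): 3 bp
  [123,137): 14 bp
  [137,142): 5 bp
  [142,150): 8 bp
  [150,164): 14 bp
  [164,166): 2 bp
  [166,183): 17 bp
  [183,192): 9 bp
  [192,198): 6 bp
  [198,200): 2 bp
  [200,210): 10 bp
  [210,231): 21 bp
  [231,236): 5 bp
  [236,244): 8 bp
  [244,263): 19 bp
  [263,270): 7 bp

[2,2,2,3,5,5,5,6,6,7,8,8,8,9,9,10,10,11,14,14,14,16,17,17,19,21,22]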